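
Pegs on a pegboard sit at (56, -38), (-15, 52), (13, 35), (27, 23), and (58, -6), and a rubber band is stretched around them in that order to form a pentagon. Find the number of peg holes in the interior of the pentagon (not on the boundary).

The shoelace formula gives twice the area as |(56·52 − (-15)·(-38)) + ((-15)·35 − 13·52) + (13·23 − 27·35) + (27·(-6) − 58·23) + (58·(-38) − 56·(-6))| = 2869, so the area is 1434.5.
Summing gcd(|Δx|,|Δy|) over the edges gives the boundary count: gcd(71,90) + gcd(28,17) + gcd(14,12) + gcd(31,29) + gcd(2,32) = 1+1+2+1+2 = 7.
Pick's theorem gives I = A − B/2 + 1 = 1434.5 − 7/2 + 1 = 1432.

1432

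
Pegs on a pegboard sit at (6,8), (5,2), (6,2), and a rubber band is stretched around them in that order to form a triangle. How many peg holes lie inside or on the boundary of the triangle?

8

The shoelace formula gives twice the area as |[6·2 − 5·8] + [5·2 − 6·2] + [6·8 − 6·2]| = 6, so the area is 3.
Summing gcd(|Δx|,|Δy|) over the edges gives the boundary count: gcd(1,6) + gcd(1,0) + gcd(0,6) = 1+1+6 = 8.
Pick's theorem gives I = A − B/2 + 1 = 3 − 8/2 + 1 = 0, so the closed region contains I + B = 0 + 8 = 8 lattice points.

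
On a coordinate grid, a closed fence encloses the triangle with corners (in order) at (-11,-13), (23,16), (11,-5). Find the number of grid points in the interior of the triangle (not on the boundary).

By the shoelace formula, twice the signed area is |[(-11)·16 − 23·(-13)] + [23·(-5) − 11·16] + [11·(-13) − (-11)·(-5)]| = 366, so the area is 183.
Summing gcd(|Δx|,|Δy|) over the edges gives the boundary count: gcd(34,29) + gcd(12,21) + gcd(22,8) = 1+3+2 = 6.
By Pick's theorem A = I + B/2 − 1, so I = 183 − 6/2 + 1 = 181.

181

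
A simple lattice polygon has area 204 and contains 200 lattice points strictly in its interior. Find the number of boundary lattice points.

10

Pick's theorem gives A = I + B/2 − 1, so B = 2(A − I + 1) = 2(204 − 200 + 1) = 10.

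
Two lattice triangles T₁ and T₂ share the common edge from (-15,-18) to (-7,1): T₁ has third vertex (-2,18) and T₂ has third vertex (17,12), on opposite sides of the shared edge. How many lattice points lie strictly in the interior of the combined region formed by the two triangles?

The union is the simple quadrilateral with vertices (-15,-18), (-2,18), (-7,1), (17,12) in order.
The shoelace formula gives twice the area as |[(-15)·18 − (-2)·(-18)] + [(-2)·1 − (-7)·18] + [(-7)·12 − 17·1] + [17·(-18) − (-15)·12]| = 409, so the area is 204.5.
Along each edge there are gcd(|Δx|,|Δy|)+1 lattice points, so counting each shared vertex once the boundary has gcd(13,36) + gcd(5,17) + gcd(24,11) + gcd(32,30) = 1+1+1+2 = 5.
By Pick's theorem I = A − B/2 + 1 = 204.5 − 5/2 + 1 = 203.

203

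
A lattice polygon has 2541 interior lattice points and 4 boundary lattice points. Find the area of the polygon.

2542

Pick's theorem states A = I + B/2 − 1, so A = 2541 + 4/2 − 1 = 2542.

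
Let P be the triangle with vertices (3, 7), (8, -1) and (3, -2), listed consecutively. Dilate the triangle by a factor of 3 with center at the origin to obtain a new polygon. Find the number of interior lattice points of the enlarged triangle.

Using the shoelace formula, 2A = |[3·(-1) − 8·7] + [8·(-2) − 3·(-1)] + [3·7 − 3·(-2)]| = 45, so the area is 45/2.
The number of boundary lattice points is Σ gcd(|Δx|,|Δy|) = gcd(5,8) + gcd(5,1) + gcd(0,9) = 1+1+9 = 11.
Scaling by 3 multiplies the area by 3² = 9 (so the new area is 202.5) and multiplies the boundary lattice-point count by 3, giving 33.
By Pick's theorem, the interior count of the dilated polygon is 202.5 − 33/2 + 1 = 187.

187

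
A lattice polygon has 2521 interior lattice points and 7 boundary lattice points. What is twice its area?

Pick's theorem states A = I + B/2 − 1, so A = 2521 + 7/2 − 1 = 5047/2.
Hence 2A = 5047.

5047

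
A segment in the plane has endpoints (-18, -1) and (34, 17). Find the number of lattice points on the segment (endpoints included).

The number of lattice points on a segment between lattice points is gcd(|Δx|,|Δy|) + 1 = gcd(52,18) + 1 = 2 + 1 = 3.

3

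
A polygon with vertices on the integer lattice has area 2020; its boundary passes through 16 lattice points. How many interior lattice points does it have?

From Pick's theorem, I = A − B/2 + 1 = 2020 − 16/2 + 1 = 2013.

2013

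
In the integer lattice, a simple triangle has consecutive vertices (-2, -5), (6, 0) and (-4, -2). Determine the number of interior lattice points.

16

By the shoelace formula, twice the signed area is |((-2)·0 − 6·(-5)) + (6·(-2) − (-4)·0) + ((-4)·(-5) − (-2)·(-2))| = 34, so the area is 17.
Summing gcd(|Δx|,|Δy|) over the edges gives the boundary count: gcd(8,5) + gcd(10,2) + gcd(2,3) = 1+2+1 = 4.
By Pick's theorem A = I + B/2 − 1, so I = 17 − 4/2 + 1 = 16.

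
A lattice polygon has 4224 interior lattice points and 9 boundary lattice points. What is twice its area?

8455

Pick's theorem states A = I + B/2 − 1, so A = 4224 + 9/2 − 1 = 8455/2.
Hence 2A = 8455.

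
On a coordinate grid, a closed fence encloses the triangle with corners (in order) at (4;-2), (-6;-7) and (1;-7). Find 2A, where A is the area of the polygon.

The shoelace formula gives twice the area as |[4·(-7) − (-6)·(-2)] + [(-6)·(-7) − 1·(-7)] + [1·(-2) − 4·(-7)]| = 35, so the area is 17.5.

35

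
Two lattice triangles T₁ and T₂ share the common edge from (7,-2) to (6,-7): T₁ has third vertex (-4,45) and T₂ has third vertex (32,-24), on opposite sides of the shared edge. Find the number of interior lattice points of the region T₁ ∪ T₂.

The union is the simple quadrilateral with vertices (7,-2), (-4,45), (6,-7), (32,-24) in order.
The shoelace formula gives twice the area as |[7·45 − (-4)·(-2)] + [(-4)·(-7) − 6·45] + [6·(-24) − 32·(-7)] + [32·(-2) − 7·(-24)]| = 249, so the area is 124.5.
Along each edge there are gcd(|Δx|,|Δy|)+1 lattice points, so counting each shared vertex once the boundary has gcd(11,47) + gcd(10,52) + gcd(26,17) + gcd(25,22) = 1+2+1+1 = 5.
By Pick's theorem I = A − B/2 + 1 = 124.5 − 5/2 + 1 = 123.

123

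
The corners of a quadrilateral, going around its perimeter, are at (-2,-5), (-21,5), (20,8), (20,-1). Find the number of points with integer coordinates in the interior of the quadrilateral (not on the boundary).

327

The shoelace formula gives twice the area as |((-2)·5 − (-21)·(-5)) + ((-21)·8 − 20·5) + (20·(-1) − 20·8) + (20·(-5) − (-2)·(-1))| = 665, so the area is 665/2.
Summing gcd(|Δx|,|Δy|) over the edges gives the boundary count: gcd(19,10) + gcd(41,3) + gcd(0,9) + gcd(22,4) = 1+1+9+2 = 13.
Pick's theorem gives I = A − B/2 + 1 = 665/2 − 13/2 + 1 = 327.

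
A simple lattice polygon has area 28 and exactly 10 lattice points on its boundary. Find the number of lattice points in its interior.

24

Pick's theorem A = I + B/2 − 1 rearranges to I = A − B/2 + 1 = 28 − 10/2 + 1 = 24.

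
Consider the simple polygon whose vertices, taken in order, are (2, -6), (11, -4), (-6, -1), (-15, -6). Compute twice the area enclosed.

Using the shoelace formula, 2A = |(2·(-4) − 11·(-6)) + (11·(-1) − (-6)·(-4)) + ((-6)·(-6) − (-15)·(-1)) + ((-15)·(-6) − 2·(-6))| = 146, so the area is 73.

146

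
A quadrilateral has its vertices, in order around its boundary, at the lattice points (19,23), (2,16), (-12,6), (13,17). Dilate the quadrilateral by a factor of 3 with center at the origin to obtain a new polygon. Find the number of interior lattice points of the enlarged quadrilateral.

Using the shoelace formula, 2A = |[19·16 − 2·23] + [2·6 − (-12)·16] + [(-12)·17 − 13·6] + [13·23 − 19·17]| = 156, so the area is 78.
Summing gcd(|Δx|,|Δy|) over the edges gives the boundary count: gcd(17,7) + gcd(14,10) + gcd(25,11) + gcd(6,6) = 1+2+1+6 = 10.
Scaling by 3 multiplies the area by 3² = 9 (so the new area is 702) and multiplies the boundary lattice-point count by 3, giving 30.
By Pick's theorem, the interior count of the dilated polygon is 702 − 30/2 + 1 = 688.

688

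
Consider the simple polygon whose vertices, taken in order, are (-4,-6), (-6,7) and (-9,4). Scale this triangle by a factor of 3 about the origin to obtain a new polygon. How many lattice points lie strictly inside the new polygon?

Using the shoelace formula, 2A = |[(-4)·7 − (-6)·(-6)] + [(-6)·4 − (-9)·7] + [(-9)·(-6) − (-4)·4]| = 45, so the area is 45/2.
Along each edge there are gcd(|Δx|,|Δy|)+1 lattice points, so counting each shared vertex once the boundary has gcd(2,13) + gcd(3,3) + gcd(5,10) = 1+3+5 = 9.
Scaling by 3 multiplies the area by 3² = 9 (so the new area is 202.5) and multiplies the boundary lattice-point count by 3, giving 27.
By Pick's theorem, the interior count of the dilated polygon is 202.5 − 27/2 + 1 = 190.

190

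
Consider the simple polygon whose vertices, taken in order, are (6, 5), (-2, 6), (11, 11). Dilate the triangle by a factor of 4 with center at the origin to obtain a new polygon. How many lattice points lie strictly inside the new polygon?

By the shoelace formula, twice the signed area is |(6·6 − (-2)·5) + ((-2)·11 − 11·6) + (11·5 − 6·11)| = 53, so the area is 26.5.
Along each edge there are gcd(|Δx|,|Δy|)+1 lattice points, so counting each shared vertex once the boundary has gcd(8,1) + gcd(13,5) + gcd(5,6) = 1+1+1 = 3.
Scaling by 4 multiplies the area by 4² = 16 (so the new area is 424) and multiplies the boundary lattice-point count by 4, giving 12.
By Pick's theorem, the interior count of the dilated polygon is 424 − 12/2 + 1 = 419.

419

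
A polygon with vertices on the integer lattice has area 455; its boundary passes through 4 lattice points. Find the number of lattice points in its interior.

From Pick's theorem, I = A − B/2 + 1 = 455 − 4/2 + 1 = 454.

454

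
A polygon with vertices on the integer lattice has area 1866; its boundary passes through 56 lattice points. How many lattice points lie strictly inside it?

From Pick's theorem, I = A − B/2 + 1 = 1866 − 56/2 + 1 = 1839.

1839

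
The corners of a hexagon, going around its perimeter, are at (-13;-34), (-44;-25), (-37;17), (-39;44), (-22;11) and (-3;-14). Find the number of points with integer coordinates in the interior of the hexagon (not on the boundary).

Using the shoelace formula, 2A = |((-13)·(-25) − (-44)·(-34)) + ((-44)·17 − (-37)·(-25)) + ((-37)·44 − (-39)·17) + ((-39)·11 − (-22)·44) + ((-22)·(-14) − (-3)·11) + ((-3)·(-34) − (-13)·(-14))| = 3009, so the area is 3009/2.
The number of boundary lattice points is Σ gcd(|Δx|,|Δy|) = gcd(31,9) + gcd(7,42) + gcd(2,27) + gcd(17,33) + gcd(19,25) + gcd(10,20) = 1+7+1+1+1+10 = 21.
By Pick's theorem A = I + B/2 − 1, so I = 3009/2 − 21/2 + 1 = 1495.

1495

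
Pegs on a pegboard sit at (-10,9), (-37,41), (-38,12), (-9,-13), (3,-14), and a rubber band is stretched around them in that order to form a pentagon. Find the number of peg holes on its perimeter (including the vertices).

Summing gcd(|Δx|,|Δy|) over the edges gives the boundary count: gcd(27,32) + gcd(1,29) + gcd(29,25) + gcd(12,1) + gcd(13,23) = 1+1+1+1+1 = 5.

5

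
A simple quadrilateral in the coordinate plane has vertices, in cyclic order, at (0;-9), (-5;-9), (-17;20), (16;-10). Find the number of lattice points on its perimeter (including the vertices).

Summing gcd(|Δx|,|Δy|) over the edges gives the boundary count: gcd(5,0) + gcd(12,29) + gcd(33,30) + gcd(16,1) = 5+1+3+1 = 10.

10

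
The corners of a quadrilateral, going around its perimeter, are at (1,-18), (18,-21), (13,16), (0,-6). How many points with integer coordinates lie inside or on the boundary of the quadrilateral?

399

Using the shoelace formula, 2A = |(1·(-21) − 18·(-18)) + (18·16 − 13·(-21)) + (13·(-6) − 0·16) + (0·(-18) − 1·(-6))| = 792, so the area is 396.
Along each edge there are gcd(|Δx|,|Δy|)+1 lattice points, so counting each shared vertex once the boundary has gcd(17,3) + gcd(5,37) + gcd(13,22) + gcd(1,12) = 1+1+1+1 = 4.
Pick's theorem gives I = A − B/2 + 1 = 396 − 4/2 + 1 = 395, so the closed region contains I + B = 395 + 4 = 399 lattice points.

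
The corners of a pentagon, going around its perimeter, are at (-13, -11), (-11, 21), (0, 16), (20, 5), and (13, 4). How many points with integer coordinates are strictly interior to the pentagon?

481

Using the shoelace formula, 2A = |[(-13)·21 − (-11)·(-11)] + [(-11)·16 − 0·21] + [0·5 − 20·16] + [20·4 − 13·5] + [13·(-11) − (-13)·4]| = 966, so the area is 483.
Summing gcd(|Δx|,|Δy|) over the edges gives the boundary count: gcd(2,32) + gcd(11,5) + gcd(20,11) + gcd(7,1) + gcd(26,15) = 2+1+1+1+1 = 6.
Pick's theorem gives I = A − B/2 + 1 = 483 − 6/2 + 1 = 481.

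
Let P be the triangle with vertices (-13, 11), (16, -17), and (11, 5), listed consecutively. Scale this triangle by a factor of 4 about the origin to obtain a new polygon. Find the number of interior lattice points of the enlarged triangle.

The shoelace formula gives twice the area as |[(-13)·(-17) − 16·11] + [16·5 − 11·(-17)] + [11·11 − (-13)·5]| = 498, so the area is 249.
Summing gcd(|Δx|,|Δy|) over the edges gives the boundary count: gcd(29,28) + gcd(5,22) + gcd(24,6) = 1+1+6 = 8.
Scaling by 4 multiplies the area by 4² = 16 (so the new area is 3984) and multiplies the boundary lattice-point count by 4, giving 32.
By Pick's theorem, the interior count of the dilated polygon is 3984 − 32/2 + 1 = 3969.

3969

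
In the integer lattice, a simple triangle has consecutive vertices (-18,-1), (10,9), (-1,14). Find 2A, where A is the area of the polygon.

Using the shoelace formula, 2A = |[(-18)·9 − 10·(-1)] + [10·14 − (-1)·9] + [(-1)·(-1) − (-18)·14]| = 250, so the area is 125.

250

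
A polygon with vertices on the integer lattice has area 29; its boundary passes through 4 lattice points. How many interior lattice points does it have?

Pick's theorem A = I + B/2 − 1 rearranges to I = A − B/2 + 1 = 29 − 4/2 + 1 = 28.

28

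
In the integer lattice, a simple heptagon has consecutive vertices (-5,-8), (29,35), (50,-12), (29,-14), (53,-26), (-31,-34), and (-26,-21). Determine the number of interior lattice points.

The shoelace formula gives twice the area as |((-5)·35 − 29·(-8)) + (29·(-12) − 50·35) + (50·(-14) − 29·(-12)) + (29·(-26) − 53·(-14)) + (53·(-34) − (-31)·(-26)) + ((-31)·(-21) − (-26)·(-34)) + ((-26)·(-8) − (-5)·(-21))| = 5143, so the area is 2571.5.
The number of boundary lattice points is Σ gcd(|Δx|,|Δy|) = gcd(34,43) + gcd(21,47) + gcd(21,2) + gcd(24,12) + gcd(84,8) + gcd(5,13) + gcd(21,13) = 1+1+1+12+4+1+1 = 21.
Pick's theorem gives I = A − B/2 + 1 = 2571.5 − 21/2 + 1 = 2562.

2562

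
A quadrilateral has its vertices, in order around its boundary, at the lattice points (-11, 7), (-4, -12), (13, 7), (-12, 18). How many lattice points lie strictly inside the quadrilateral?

Using the shoelace formula, 2A = |((-11)·(-12) − (-4)·7) + ((-4)·7 − 13·(-12)) + (13·18 − (-12)·7) + ((-12)·7 − (-11)·18)| = 720, so the area is 360.
Along each edge there are gcd(|Δx|,|Δy|)+1 lattice points, so counting each shared vertex once the boundary has gcd(7,19) + gcd(17,19) + gcd(25,11) + gcd(1,11) = 1+1+1+1 = 4.
Pick's theorem gives I = A − B/2 + 1 = 360 − 4/2 + 1 = 359.

359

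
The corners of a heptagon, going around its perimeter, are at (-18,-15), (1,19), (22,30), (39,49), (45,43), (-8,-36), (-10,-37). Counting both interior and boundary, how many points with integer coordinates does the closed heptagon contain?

The shoelace formula gives twice the area as |[(-18)·19 − 1·(-15)] + [1·30 − 22·19] + [22·49 − 39·30] + [39·43 − 45·49] + [45·(-36) − (-8)·43] + [(-8)·(-37) − (-10)·(-36)] + [(-10)·(-15) − (-18)·(-37)]| = 3191, so the area is 1595.5.
Summing gcd(|Δx|,|Δy|) over the edges gives the boundary count: gcd(19,34) + gcd(21,11) + gcd(17,19) + gcd(6,6) + gcd(53,79) + gcd(2,1) + gcd(8,22) = 1+1+1+6+1+1+2 = 13.
Pick's theorem gives I = A − B/2 + 1 = 1595.5 − 13/2 + 1 = 1590, so the closed region contains I + B = 1590 + 13 = 1603 lattice points.

1603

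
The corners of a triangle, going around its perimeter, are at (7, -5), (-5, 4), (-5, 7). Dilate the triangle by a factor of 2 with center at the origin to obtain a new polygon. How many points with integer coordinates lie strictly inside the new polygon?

Using the shoelace formula, 2A = |(7·4 − (-5)·(-5)) + ((-5)·7 − (-5)·4) + ((-5)·(-5) − 7·7)| = 36, so the area is 18.
Summing gcd(|Δx|,|Δy|) over the edges gives the boundary count: gcd(12,9) + gcd(0,3) + gcd(12,12) = 3+3+12 = 18.
Scaling by 2 multiplies the area by 2² = 4 (so the new area is 72) and multiplies the boundary lattice-point count by 2, giving 36.
By Pick's theorem, the interior count of the dilated polygon is 72 − 36/2 + 1 = 55.

55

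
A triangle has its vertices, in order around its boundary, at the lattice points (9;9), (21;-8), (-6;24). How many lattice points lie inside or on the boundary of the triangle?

47

By the shoelace formula, twice the signed area is |(9·(-8) − 21·9) + (21·24 − (-6)·(-8)) + ((-6)·9 − 9·24)| = 75, so the area is 37.5.
The number of boundary lattice points is Σ gcd(|Δx|,|Δy|) = gcd(12,17) + gcd(27,32) + gcd(15,15) = 1+1+15 = 17.
Pick's theorem gives I = A − B/2 + 1 = 37.5 − 17/2 + 1 = 30, so the closed region contains I + B = 30 + 17 = 47 lattice points.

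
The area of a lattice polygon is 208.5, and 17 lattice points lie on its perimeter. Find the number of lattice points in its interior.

201

Pick's theorem A = I + B/2 − 1 rearranges to I = A − B/2 + 1 = 208.5 − 17/2 + 1 = 201.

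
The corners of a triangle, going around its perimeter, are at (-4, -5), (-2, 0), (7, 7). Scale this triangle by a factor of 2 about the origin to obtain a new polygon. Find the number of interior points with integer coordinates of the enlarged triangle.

60

The shoelace formula gives twice the area as |((-4)·0 − (-2)·(-5)) + ((-2)·7 − 7·0) + (7·(-5) − (-4)·7)| = 31, so the area is 15.5.
Along each edge there are gcd(|Δx|,|Δy|)+1 lattice points, so counting each shared vertex once the boundary has gcd(2,5) + gcd(9,7) + gcd(11,12) = 1+1+1 = 3.
Scaling by 2 multiplies the area by 2² = 4 (so the new area is 62) and multiplies the boundary lattice-point count by 2, giving 6.
By Pick's theorem, the interior count of the dilated polygon is 62 − 6/2 + 1 = 60.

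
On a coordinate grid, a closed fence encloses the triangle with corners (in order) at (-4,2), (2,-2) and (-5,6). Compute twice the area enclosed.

20

Using the shoelace formula, 2A = |[(-4)·(-2) − 2·2] + [2·6 − (-5)·(-2)] + [(-5)·2 − (-4)·6]| = 20, so the area is 10.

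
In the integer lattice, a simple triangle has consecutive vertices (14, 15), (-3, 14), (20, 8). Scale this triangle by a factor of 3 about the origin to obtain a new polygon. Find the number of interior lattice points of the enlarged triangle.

By the shoelace formula, twice the signed area is |[14·14 − (-3)·15] + [(-3)·8 − 20·14] + [20·15 − 14·8]| = 125, so the area is 62.5.
The number of boundary lattice points is Σ gcd(|Δx|,|Δy|) = gcd(17,1) + gcd(23,6) + gcd(6,7) = 1+1+1 = 3.
Scaling by 3 multiplies the area by 3² = 9 (so the new area is 562.5) and multiplies the boundary lattice-point count by 3, giving 9.
By Pick's theorem, the interior count of the dilated polygon is 562.5 − 9/2 + 1 = 559.

559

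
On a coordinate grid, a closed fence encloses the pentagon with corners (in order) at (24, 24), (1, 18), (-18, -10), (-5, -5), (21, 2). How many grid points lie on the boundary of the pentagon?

Along each edge there are gcd(|Δx|,|Δy|)+1 lattice points, so counting each shared vertex once the boundary has gcd(23,6) + gcd(19,28) + gcd(13,5) + gcd(26,7) + gcd(3,22) = 1+1+1+1+1 = 5.

5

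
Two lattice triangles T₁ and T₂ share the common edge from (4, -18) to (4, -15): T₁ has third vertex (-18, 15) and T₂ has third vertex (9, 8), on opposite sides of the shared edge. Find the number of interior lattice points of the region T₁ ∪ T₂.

The union is the simple quadrilateral with vertices (4, -18), (-18, 15), (4, -15), (9, 8) in order.
The shoelace formula gives twice the area as |[4·15 − (-18)·(-18)] + [(-18)·(-15) − 4·15] + [4·8 − 9·(-15)] + [9·(-18) − 4·8]| = 81, so the area is 40.5.
Summing gcd(|Δx|,|Δy|) over the edges gives the boundary count: gcd(22,33) + gcd(22,30) + gcd(5,23) + gcd(5,26) = 11+2+1+1 = 15.
By Pick's theorem I = A − B/2 + 1 = 40.5 − 15/2 + 1 = 34.

34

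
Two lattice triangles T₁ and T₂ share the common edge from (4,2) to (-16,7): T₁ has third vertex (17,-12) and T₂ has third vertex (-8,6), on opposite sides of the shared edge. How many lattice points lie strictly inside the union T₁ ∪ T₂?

115

The union is the simple quadrilateral with vertices (4,2), (17,-12), (-16,7), (-8,6) in order.
Using the shoelace formula, 2A = |(4·(-12) − 17·2) + (17·7 − (-16)·(-12)) + ((-16)·6 − (-8)·7) + ((-8)·2 − 4·6)| = 235, so the area is 235/2.
The number of boundary lattice points is Σ gcd(|Δx|,|Δy|) = gcd(13,14) + gcd(33,19) + gcd(8,1) + gcd(12,4) = 1+1+1+4 = 7.
By Pick's theorem I = A − B/2 + 1 = 235/2 − 7/2 + 1 = 115.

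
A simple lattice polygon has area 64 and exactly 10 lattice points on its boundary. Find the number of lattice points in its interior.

Pick's theorem A = I + B/2 − 1 rearranges to I = A − B/2 + 1 = 64 − 10/2 + 1 = 60.

60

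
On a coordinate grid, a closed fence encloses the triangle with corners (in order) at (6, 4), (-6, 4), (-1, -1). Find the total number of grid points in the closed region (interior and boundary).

The shoelace formula gives twice the area as |[6·4 − (-6)·4] + [(-6)·(-1) − (-1)·4] + [(-1)·4 − 6·(-1)]| = 60, so the area is 30.
Summing gcd(|Δx|,|Δy|) over the edges gives the boundary count: gcd(12,0) + gcd(5,5) + gcd(7,5) = 12+5+1 = 18.
Pick's theorem gives I = A − B/2 + 1 = 30 − 18/2 + 1 = 22, so the closed region contains I + B = 22 + 18 = 40 lattice points.

40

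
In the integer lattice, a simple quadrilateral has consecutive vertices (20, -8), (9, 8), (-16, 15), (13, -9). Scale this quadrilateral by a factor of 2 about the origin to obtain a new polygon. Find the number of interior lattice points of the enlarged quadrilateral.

1037

The shoelace formula gives twice the area as |(20·8 − 9·(-8)) + (9·15 − (-16)·8) + ((-16)·(-9) − 13·15) + (13·(-8) − 20·(-9))| = 520, so the area is 260.
The number of boundary lattice points is Σ gcd(|Δx|,|Δy|) = gcd(11,16) + gcd(25,7) + gcd(29,24) + gcd(7,1) = 1+1+1+1 = 4.
Scaling by 2 multiplies the area by 2² = 4 (so the new area is 1040) and multiplies the boundary lattice-point count by 2, giving 8.
By Pick's theorem, the interior count of the dilated polygon is 1040 − 8/2 + 1 = 1037.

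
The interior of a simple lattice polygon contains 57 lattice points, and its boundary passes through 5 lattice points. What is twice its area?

117

Pick's theorem states A = I + B/2 − 1, so A = 57 + 5/2 − 1 = 117/2.
Hence 2A = 117.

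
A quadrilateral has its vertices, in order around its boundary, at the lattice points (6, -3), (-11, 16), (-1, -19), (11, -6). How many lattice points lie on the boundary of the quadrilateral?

8

Along each edge there are gcd(|Δx|,|Δy|)+1 lattice points, so counting each shared vertex once the boundary has gcd(17,19) + gcd(10,35) + gcd(12,13) + gcd(5,3) = 1+5+1+1 = 8.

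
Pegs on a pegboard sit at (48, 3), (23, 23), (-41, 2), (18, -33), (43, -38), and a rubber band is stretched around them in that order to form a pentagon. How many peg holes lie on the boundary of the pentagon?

13

Along each edge there are gcd(|Δx|,|Δy|)+1 lattice points, so counting each shared vertex once the boundary has gcd(25,20) + gcd(64,21) + gcd(59,35) + gcd(25,5) + gcd(5,41) = 5+1+1+5+1 = 13.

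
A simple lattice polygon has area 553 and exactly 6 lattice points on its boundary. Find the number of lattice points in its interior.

From Pick's theorem, I = A − B/2 + 1 = 553 − 6/2 + 1 = 551.

551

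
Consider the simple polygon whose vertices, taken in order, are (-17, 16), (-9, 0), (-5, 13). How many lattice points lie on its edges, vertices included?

Summing gcd(|Δx|,|Δy|) over the edges gives the boundary count: gcd(8,16) + gcd(4,13) + gcd(12,3) = 8+1+3 = 12.

12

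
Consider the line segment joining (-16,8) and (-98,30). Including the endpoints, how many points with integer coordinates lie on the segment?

3

The number of lattice points on a segment between lattice points is gcd(|Δx|,|Δy|) + 1 = gcd(82,22) + 1 = 2 + 1 = 3.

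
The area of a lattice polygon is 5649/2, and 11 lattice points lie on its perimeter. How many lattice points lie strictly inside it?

2820

From Pick's theorem, I = A − B/2 + 1 = 5649/2 − 11/2 + 1 = 2820.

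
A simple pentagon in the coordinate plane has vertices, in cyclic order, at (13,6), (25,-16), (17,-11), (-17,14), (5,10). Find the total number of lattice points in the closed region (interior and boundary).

Using the shoelace formula, 2A = |[13·(-16) − 25·6] + [25·(-11) − 17·(-16)] + [17·14 − (-17)·(-11)] + [(-17)·10 − 5·14] + [5·6 − 13·10]| = 650, so the area is 325.
The number of boundary lattice points is Σ gcd(|Δx|,|Δy|) = gcd(12,22) + gcd(8,5) + gcd(34,25) + gcd(22,4) + gcd(8,4) = 2+1+1+2+4 = 10.
Pick's theorem gives I = A − B/2 + 1 = 325 − 10/2 + 1 = 321, so the closed region contains I + B = 321 + 10 = 331 lattice points.

331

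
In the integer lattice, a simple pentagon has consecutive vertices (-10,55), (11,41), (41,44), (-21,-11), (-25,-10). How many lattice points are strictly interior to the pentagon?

Using the shoelace formula, 2A = |[(-10)·41 − 11·55] + [11·44 − 41·41] + [41·(-11) − (-21)·44] + [(-21)·(-10) − (-25)·(-11)] + [(-25)·55 − (-10)·(-10)]| = 3279, so the area is 3279/2.
The number of boundary lattice points is Σ gcd(|Δx|,|Δy|) = gcd(21,14) + gcd(30,3) + gcd(62,55) + gcd(4,1) + gcd(15,65) = 7+3+1+1+5 = 17.
Pick's theorem gives I = A − B/2 + 1 = 3279/2 − 17/2 + 1 = 1632.

1632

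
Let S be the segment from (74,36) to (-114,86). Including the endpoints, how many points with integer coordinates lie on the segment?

The number of lattice points on a segment between lattice points is gcd(|Δx|,|Δy|) + 1 = gcd(188,50) + 1 = 2 + 1 = 3.

3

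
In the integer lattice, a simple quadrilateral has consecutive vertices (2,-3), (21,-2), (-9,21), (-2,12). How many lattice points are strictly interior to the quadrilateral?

198

Using the shoelace formula, 2A = |[2·(-2) − 21·(-3)] + [21·21 − (-9)·(-2)] + [(-9)·12 − (-2)·21] + [(-2)·(-3) − 2·12]| = 398, so the area is 199.
Summing gcd(|Δx|,|Δy|) over the edges gives the boundary count: gcd(19,1) + gcd(30,23) + gcd(7,9) + gcd(4,15) = 1+1+1+1 = 4.
By Pick's theorem A = I + B/2 − 1, so I = 199 − 4/2 + 1 = 198.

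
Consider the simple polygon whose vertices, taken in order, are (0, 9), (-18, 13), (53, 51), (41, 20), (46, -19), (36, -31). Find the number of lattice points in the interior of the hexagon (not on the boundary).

2292

Using the shoelace formula, 2A = |[0·13 − (-18)·9] + [(-18)·51 − 53·13] + [53·20 − 41·51] + [41·(-19) − 46·20] + [46·(-31) − 36·(-19)] + [36·9 − 0·(-31)]| = 4593, so the area is 4593/2.
The number of boundary lattice points is Σ gcd(|Δx|,|Δy|) = gcd(18,4) + gcd(71,38) + gcd(12,31) + gcd(5,39) + gcd(10,12) + gcd(36,40) = 2+1+1+1+2+4 = 11.
By Pick's theorem A = I + B/2 − 1, so I = 4593/2 − 11/2 + 1 = 2292.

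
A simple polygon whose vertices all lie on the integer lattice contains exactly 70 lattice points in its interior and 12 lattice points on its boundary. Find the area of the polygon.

75

By Pick's theorem, A = I + B/2 − 1 = 70 + 12/2 − 1 = 75.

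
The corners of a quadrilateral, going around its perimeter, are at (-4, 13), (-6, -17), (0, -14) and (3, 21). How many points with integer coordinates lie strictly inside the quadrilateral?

195

The shoelace formula gives twice the area as |[(-4)·(-17) − (-6)·13] + [(-6)·(-14) − 0·(-17)] + [0·21 − 3·(-14)] + [3·13 − (-4)·21]| = 395, so the area is 395/2.
The number of boundary lattice points is Σ gcd(|Δx|,|Δy|) = gcd(2,30) + gcd(6,3) + gcd(3,35) + gcd(7,8) = 2+3+1+1 = 7.
Pick's theorem gives I = A − B/2 + 1 = 395/2 − 7/2 + 1 = 195.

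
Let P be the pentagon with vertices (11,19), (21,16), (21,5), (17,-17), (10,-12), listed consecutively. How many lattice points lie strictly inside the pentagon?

297

Using the shoelace formula, 2A = |[11·16 − 21·19] + [21·5 − 21·16] + [21·(-17) − 17·5] + [17·(-12) − 10·(-17)] + [10·19 − 11·(-12)]| = 608, so the area is 304.
Summing gcd(|Δx|,|Δy|) over the edges gives the boundary count: gcd(10,3) + gcd(0,11) + gcd(4,22) + gcd(7,5) + gcd(1,31) = 1+11+2+1+1 = 16.
Pick's theorem gives I = A − B/2 + 1 = 304 − 16/2 + 1 = 297.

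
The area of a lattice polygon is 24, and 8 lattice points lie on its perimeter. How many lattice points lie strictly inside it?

21

Pick's theorem A = I + B/2 − 1 rearranges to I = A − B/2 + 1 = 24 − 8/2 + 1 = 21.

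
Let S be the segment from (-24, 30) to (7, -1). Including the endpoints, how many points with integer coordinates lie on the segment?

The number of lattice points on a segment between lattice points is gcd(|Δx|,|Δy|) + 1 = gcd(31,31) + 1 = 31 + 1 = 32.

32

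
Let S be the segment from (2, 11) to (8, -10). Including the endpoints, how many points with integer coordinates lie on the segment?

4

The number of lattice points on a segment between lattice points is gcd(|Δx|,|Δy|) + 1 = gcd(6,21) + 1 = 3 + 1 = 4.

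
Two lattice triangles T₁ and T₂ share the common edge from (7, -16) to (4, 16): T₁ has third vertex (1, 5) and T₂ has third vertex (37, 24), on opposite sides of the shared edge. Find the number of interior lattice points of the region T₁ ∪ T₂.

The union is the simple quadrilateral with vertices (7, -16), (1, 5), (4, 16), (37, 24) in order.
By the shoelace formula, twice the signed area is |[7·5 − 1·(-16)] + [1·16 − 4·5] + [4·24 − 37·16] + [37·(-16) − 7·24]| = 1209, so the area is 604.5.
Summing gcd(|Δx|,|Δy|) over the edges gives the boundary count: gcd(6,21) + gcd(3,11) + gcd(33,8) + gcd(30,40) = 3+1+1+10 = 15.
By Pick's theorem I = A − B/2 + 1 = 604.5 − 15/2 + 1 = 598.

598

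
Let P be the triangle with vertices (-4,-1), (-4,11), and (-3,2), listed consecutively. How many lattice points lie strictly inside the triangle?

0

The shoelace formula gives twice the area as |((-4)·11 − (-4)·(-1)) + ((-4)·2 − (-3)·11) + ((-3)·(-1) − (-4)·2)| = 12, so the area is 6.
Summing gcd(|Δx|,|Δy|) over the edges gives the boundary count: gcd(0,12) + gcd(1,9) + gcd(1,3) = 12+1+1 = 14.
Pick's theorem gives I = A − B/2 + 1 = 6 − 14/2 + 1 = 0.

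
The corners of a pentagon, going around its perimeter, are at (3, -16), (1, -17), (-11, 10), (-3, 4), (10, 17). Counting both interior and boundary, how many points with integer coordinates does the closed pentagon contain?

By the shoelace formula, twice the signed area is |[3·(-17) − 1·(-16)] + [1·10 − (-11)·(-17)] + [(-11)·4 − (-3)·10] + [(-3)·17 − 10·4] + [10·(-16) − 3·17]| = 528, so the area is 264.
The number of boundary lattice points is Σ gcd(|Δx|,|Δy|) = gcd(2,1) + gcd(12,27) + gcd(8,6) + gcd(13,13) + gcd(7,33) = 1+3+2+13+1 = 20.
Pick's theorem gives I = A − B/2 + 1 = 264 − 20/2 + 1 = 255, so the closed region contains I + B = 255 + 20 = 275 lattice points.

275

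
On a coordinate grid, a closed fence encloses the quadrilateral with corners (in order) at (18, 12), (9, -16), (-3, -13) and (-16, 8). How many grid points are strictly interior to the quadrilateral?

The shoelace formula gives twice the area as |[18·(-16) − 9·12] + [9·(-13) − (-3)·(-16)] + [(-3)·8 − (-16)·(-13)] + [(-16)·12 − 18·8]| = 1129, so the area is 564.5.
The number of boundary lattice points is Σ gcd(|Δx|,|Δy|) = gcd(9,28) + gcd(12,3) + gcd(13,21) + gcd(34,4) = 1+3+1+2 = 7.
Pick's theorem gives I = A − B/2 + 1 = 564.5 − 7/2 + 1 = 562.

562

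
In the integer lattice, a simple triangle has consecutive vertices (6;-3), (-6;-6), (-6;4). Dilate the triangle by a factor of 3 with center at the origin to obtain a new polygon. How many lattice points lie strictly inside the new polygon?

By the shoelace formula, twice the signed area is |(6·(-6) − (-6)·(-3)) + ((-6)·4 − (-6)·(-6)) + ((-6)·(-3) − 6·4)| = 120, so the area is 60.
Along each edge there are gcd(|Δx|,|Δy|)+1 lattice points, so counting each shared vertex once the boundary has gcd(12,3) + gcd(0,10) + gcd(12,7) = 3+10+1 = 14.
Scaling by 3 multiplies the area by 3² = 9 (so the new area is 540) and multiplies the boundary lattice-point count by 3, giving 42.
By Pick's theorem, the interior count of the dilated polygon is 540 − 42/2 + 1 = 520.

520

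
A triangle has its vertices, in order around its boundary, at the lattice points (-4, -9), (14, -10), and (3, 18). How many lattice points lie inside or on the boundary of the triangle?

249

Using the shoelace formula, 2A = |((-4)·(-10) − 14·(-9)) + (14·18 − 3·(-10)) + (3·(-9) − (-4)·18)| = 493, so the area is 493/2.
Summing gcd(|Δx|,|Δy|) over the edges gives the boundary count: gcd(18,1) + gcd(11,28) + gcd(7,27) = 1+1+1 = 3.
Pick's theorem gives I = A − B/2 + 1 = 493/2 − 3/2 + 1 = 246, so the closed region contains I + B = 246 + 3 = 249 lattice points.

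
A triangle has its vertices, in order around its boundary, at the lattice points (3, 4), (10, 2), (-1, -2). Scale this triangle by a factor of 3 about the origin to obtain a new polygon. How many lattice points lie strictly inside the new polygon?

220

The shoelace formula gives twice the area as |(3·2 − 10·4) + (10·(-2) − (-1)·2) + ((-1)·4 − 3·(-2))| = 50, so the area is 25.
Summing gcd(|Δx|,|Δy|) over the edges gives the boundary count: gcd(7,2) + gcd(11,4) + gcd(4,6) = 1+1+2 = 4.
Scaling by 3 multiplies the area by 3² = 9 (so the new area is 225) and multiplies the boundary lattice-point count by 3, giving 12.
By Pick's theorem, the interior count of the dilated polygon is 225 − 12/2 + 1 = 220.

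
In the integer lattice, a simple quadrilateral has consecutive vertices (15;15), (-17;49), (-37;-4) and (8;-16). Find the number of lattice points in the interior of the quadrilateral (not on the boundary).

1925

The shoelace formula gives twice the area as |[15·49 − (-17)·15] + [(-17)·(-4) − (-37)·49] + [(-37)·(-16) − 8·(-4)] + [8·15 − 15·(-16)]| = 3855, so the area is 3855/2.
Along each edge there are gcd(|Δx|,|Δy|)+1 lattice points, so counting each shared vertex once the boundary has gcd(32,34) + gcd(20,53) + gcd(45,12) + gcd(7,31) = 2+1+3+1 = 7.
Pick's theorem gives I = A − B/2 + 1 = 3855/2 − 7/2 + 1 = 1925.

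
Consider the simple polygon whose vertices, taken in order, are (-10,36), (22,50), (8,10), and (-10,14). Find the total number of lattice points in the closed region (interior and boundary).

The shoelace formula gives twice the area as |((-10)·50 − 22·36) + (22·10 − 8·50) + (8·14 − (-10)·10) + ((-10)·36 − (-10)·14)| = 1480, so the area is 740.
The number of boundary lattice points is Σ gcd(|Δx|,|Δy|) = gcd(32,14) + gcd(14,40) + gcd(18,4) + gcd(0,22) = 2+2+2+22 = 28.
Pick's theorem gives I = A − B/2 + 1 = 740 − 28/2 + 1 = 727, so the closed region contains I + B = 727 + 28 = 755 lattice points.

755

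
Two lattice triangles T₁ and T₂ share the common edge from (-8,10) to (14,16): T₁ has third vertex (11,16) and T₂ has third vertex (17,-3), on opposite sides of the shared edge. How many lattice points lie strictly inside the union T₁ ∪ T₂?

The union is the simple quadrilateral with vertices (-8,10), (11,16), (14,16), (17,-3) in order.
Using the shoelace formula, 2A = |((-8)·16 − 11·10) + (11·16 − 14·16) + (14·(-3) − 17·16) + (17·10 − (-8)·(-3))| = 454, so the area is 227.
Summing gcd(|Δx|,|Δy|) over the edges gives the boundary count: gcd(19,6) + gcd(3,0) + gcd(3,19) + gcd(25,13) = 1+3+1+1 = 6.
By Pick's theorem I = A − B/2 + 1 = 227 − 6/2 + 1 = 225.

225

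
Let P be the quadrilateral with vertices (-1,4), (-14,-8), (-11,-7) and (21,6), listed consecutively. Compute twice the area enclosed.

245

By the shoelace formula, twice the signed area is |((-1)·(-8) − (-14)·4) + ((-14)·(-7) − (-11)·(-8)) + ((-11)·6 − 21·(-7)) + (21·4 − (-1)·6)| = 245, so the area is 122.5.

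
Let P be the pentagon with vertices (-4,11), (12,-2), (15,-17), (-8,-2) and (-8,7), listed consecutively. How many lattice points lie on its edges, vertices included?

18

The number of boundary lattice points is Σ gcd(|Δx|,|Δy|) = gcd(16,13) + gcd(3,15) + gcd(23,15) + gcd(0,9) + gcd(4,4) = 1+3+1+9+4 = 18.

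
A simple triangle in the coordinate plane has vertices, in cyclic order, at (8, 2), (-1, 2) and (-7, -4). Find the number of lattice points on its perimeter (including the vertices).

18

Along each edge there are gcd(|Δx|,|Δy|)+1 lattice points, so counting each shared vertex once the boundary has gcd(9,0) + gcd(6,6) + gcd(15,6) = 9+6+3 = 18.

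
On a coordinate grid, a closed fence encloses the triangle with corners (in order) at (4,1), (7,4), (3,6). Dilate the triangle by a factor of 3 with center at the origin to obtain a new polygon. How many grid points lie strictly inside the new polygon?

73

By the shoelace formula, twice the signed area is |[4·4 − 7·1] + [7·6 − 3·4] + [3·1 − 4·6]| = 18, so the area is 9.
The number of boundary lattice points is Σ gcd(|Δx|,|Δy|) = gcd(3,3) + gcd(4,2) + gcd(1,5) = 3+2+1 = 6.
Scaling by 3 multiplies the area by 3² = 9 (so the new area is 81) and multiplies the boundary lattice-point count by 3, giving 18.
By Pick's theorem, the interior count of the dilated polygon is 81 − 18/2 + 1 = 73.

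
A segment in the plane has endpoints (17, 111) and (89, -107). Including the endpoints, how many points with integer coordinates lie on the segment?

3

The number of lattice points on a segment between lattice points is gcd(|Δx|,|Δy|) + 1 = gcd(72,218) + 1 = 2 + 1 = 3.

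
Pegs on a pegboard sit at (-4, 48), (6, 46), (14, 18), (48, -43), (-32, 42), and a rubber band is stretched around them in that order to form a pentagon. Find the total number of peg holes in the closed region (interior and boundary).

Using the shoelace formula, 2A = |((-4)·46 − 6·48) + (6·18 − 14·46) + (14·(-43) − 48·18) + (48·42 − (-32)·(-43)) + ((-32)·48 − (-4)·42)| = 3202, so the area is 1601.
The number of boundary lattice points is Σ gcd(|Δx|,|Δy|) = gcd(10,2) + gcd(8,28) + gcd(34,61) + gcd(80,85) + gcd(28,6) = 2+4+1+5+2 = 14.
Pick's theorem gives I = A − B/2 + 1 = 1601 − 14/2 + 1 = 1595, so the closed region contains I + B = 1595 + 14 = 1609 lattice points.

1609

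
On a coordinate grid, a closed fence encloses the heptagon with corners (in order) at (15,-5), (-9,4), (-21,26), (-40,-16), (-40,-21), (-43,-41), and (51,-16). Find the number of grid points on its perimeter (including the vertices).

The number of boundary lattice points is Σ gcd(|Δx|,|Δy|) = gcd(24,9) + gcd(12,22) + gcd(19,42) + gcd(0,5) + gcd(3,20) + gcd(94,25) + gcd(36,11) = 3+2+1+5+1+1+1 = 14.

14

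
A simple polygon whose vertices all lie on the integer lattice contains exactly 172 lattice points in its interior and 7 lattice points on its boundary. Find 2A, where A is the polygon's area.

By Pick's theorem, A = I + B/2 − 1 = 172 + 7/2 − 1 = 349/2.
Hence 2A = 349.

349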